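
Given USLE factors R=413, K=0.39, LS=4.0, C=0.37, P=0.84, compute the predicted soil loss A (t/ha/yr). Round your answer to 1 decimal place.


Step 1: A = R * K * LS * C * P
Step 2: R * K = 413 * 0.39 = 161.07
Step 3: (R*K) * LS = 161.07 * 4.0 = 644.28
Step 4: * C * P = 644.28 * 0.37 * 0.84 = 200.2
Step 5: A = 200.2 t/(ha*yr)

200.2


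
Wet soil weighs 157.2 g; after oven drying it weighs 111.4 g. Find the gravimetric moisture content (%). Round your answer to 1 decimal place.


Step 1: Water mass = wet - dry = 157.2 - 111.4 = 45.8 g
Step 2: w = 100 * water mass / dry mass
Step 3: w = 100 * 45.8 / 111.4 = 41.1%

41.1


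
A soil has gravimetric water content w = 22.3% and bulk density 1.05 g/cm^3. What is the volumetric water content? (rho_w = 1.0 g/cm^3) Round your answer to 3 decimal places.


Step 1: theta = (w / 100) * BD / rho_w
Step 2: theta = (22.3 / 100) * 1.05 / 1.0
Step 3: theta = 0.223 * 1.05
Step 4: theta = 0.234

0.234


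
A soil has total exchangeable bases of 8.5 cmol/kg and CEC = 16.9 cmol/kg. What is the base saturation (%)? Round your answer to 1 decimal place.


Step 1: BS = 100 * (sum of bases) / CEC
Step 2: BS = 100 * 8.5 / 16.9
Step 3: BS = 50.3%

50.3


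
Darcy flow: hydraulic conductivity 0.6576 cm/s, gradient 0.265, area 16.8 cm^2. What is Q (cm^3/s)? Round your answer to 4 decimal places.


Step 1: Apply Darcy's law: Q = K * i * A
Step 2: Q = 0.6576 * 0.265 * 16.8
Step 3: Q = 2.9276 cm^3/s

2.9276


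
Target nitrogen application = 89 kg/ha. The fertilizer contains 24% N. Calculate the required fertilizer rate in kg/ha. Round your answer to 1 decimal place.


Step 1: Fertilizer rate = target N / (N content / 100)
Step 2: Rate = 89 / (24 / 100)
Step 3: Rate = 89 / 0.24
Step 4: Rate = 370.8 kg/ha

370.8


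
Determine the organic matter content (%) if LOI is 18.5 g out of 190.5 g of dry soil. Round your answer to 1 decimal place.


Step 1: OM% = 100 * LOI / sample mass
Step 2: OM = 100 * 18.5 / 190.5
Step 3: OM = 9.7%

9.7


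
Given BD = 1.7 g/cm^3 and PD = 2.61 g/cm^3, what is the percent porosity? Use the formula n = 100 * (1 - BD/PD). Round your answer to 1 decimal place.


Step 1: Formula: n = 100 * (1 - BD / PD)
Step 2: n = 100 * (1 - 1.7 / 2.61)
Step 3: n = 100 * (1 - 0.65134)
Step 4: n = 34.9%

34.9


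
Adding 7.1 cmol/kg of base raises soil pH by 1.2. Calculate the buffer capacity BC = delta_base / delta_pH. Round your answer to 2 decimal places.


Step 1: BC = change in base / change in pH
Step 2: BC = 7.1 / 1.2
Step 3: BC = 5.92 cmol/(kg*pH unit)

5.92


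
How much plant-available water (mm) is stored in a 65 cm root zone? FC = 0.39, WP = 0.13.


Step 1: Available water = (FC - WP) * depth * 10
Step 2: AW = (0.39 - 0.13) * 65 * 10
Step 3: AW = 0.26 * 65 * 10
Step 4: AW = 169.0 mm

169.0


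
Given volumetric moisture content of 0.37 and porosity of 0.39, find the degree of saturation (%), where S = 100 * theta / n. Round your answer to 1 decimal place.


Step 1: S = 100 * theta_v / n
Step 2: S = 100 * 0.37 / 0.39
Step 3: S = 94.9%

94.9


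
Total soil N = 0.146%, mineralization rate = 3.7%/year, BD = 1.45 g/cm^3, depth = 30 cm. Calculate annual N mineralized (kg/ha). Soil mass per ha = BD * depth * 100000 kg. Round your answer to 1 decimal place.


Step 1: Soil mass per ha = BD * depth * 100000 = 1.45 * 30 * 100000 = 4350000 kg
Step 2: Total N pool = soil mass * N%/100 = 4350000 * 0.146/100 = 6351.0 kg/ha
Step 3: N mineralized = N pool * rate%/100 = 6351.0 * 3.7/100 = 235.0 kg/ha/yr

235.0


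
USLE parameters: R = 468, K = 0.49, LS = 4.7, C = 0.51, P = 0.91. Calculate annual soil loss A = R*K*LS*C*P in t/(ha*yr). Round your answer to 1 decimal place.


Step 1: A = R * K * LS * C * P
Step 2: R * K = 468 * 0.49 = 229.32
Step 3: (R*K) * LS = 229.32 * 4.7 = 1077.804
Step 4: * C * P = 1077.804 * 0.51 * 0.91 = 500.2
Step 5: A = 500.2 t/(ha*yr)

500.2


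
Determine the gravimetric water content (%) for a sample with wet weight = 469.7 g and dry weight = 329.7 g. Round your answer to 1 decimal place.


Step 1: Water mass = wet - dry = 469.7 - 329.7 = 140.0 g
Step 2: w = 100 * water mass / dry mass
Step 3: w = 100 * 140.0 / 329.7 = 42.5%

42.5


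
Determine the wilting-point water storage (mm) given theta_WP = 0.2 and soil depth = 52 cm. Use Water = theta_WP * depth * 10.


Step 1: Water (mm) = theta_WP * depth * 10
Step 2: Water = 0.2 * 52 * 10
Step 3: Water = 104.0 mm

104.0


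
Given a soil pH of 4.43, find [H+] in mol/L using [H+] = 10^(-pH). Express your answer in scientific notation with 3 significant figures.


Step 1: [H+] = 10^(-pH)
Step 2: [H+] = 10^(-4.43)
Step 3: [H+] = 3.72e-05 mol/L

3.72e-05


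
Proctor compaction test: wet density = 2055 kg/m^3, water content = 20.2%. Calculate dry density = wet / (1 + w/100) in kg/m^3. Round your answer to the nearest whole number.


Step 1: Dry density = wet density / (1 + w/100)
Step 2: Dry density = 2055 / (1 + 20.2/100)
Step 3: Dry density = 2055 / 1.202
Step 4: Dry density = 1710 kg/m^3

1710


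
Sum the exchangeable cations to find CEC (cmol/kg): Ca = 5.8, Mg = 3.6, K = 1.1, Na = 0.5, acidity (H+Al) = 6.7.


Step 1: CEC = Ca + Mg + K + Na + (H+Al)
Step 2: CEC = 5.8 + 3.6 + 1.1 + 0.5 + 6.7
Step 3: CEC = 17.7 cmol/kg

17.7


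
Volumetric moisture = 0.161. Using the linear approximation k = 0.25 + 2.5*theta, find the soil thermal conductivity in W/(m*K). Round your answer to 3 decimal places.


Step 1: k = 0.25 + 2.5 * theta
Step 2: k = 0.25 + 2.5 * 0.161
Step 3: k = 0.25 + 0.403
Step 4: k = 0.653 W/(m*K)

0.653


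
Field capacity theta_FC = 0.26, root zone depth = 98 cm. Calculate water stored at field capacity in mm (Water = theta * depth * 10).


Step 1: Water (mm) = theta_FC * depth (cm) * 10
Step 2: Water = 0.26 * 98 * 10
Step 3: Water = 254.8 mm

254.8


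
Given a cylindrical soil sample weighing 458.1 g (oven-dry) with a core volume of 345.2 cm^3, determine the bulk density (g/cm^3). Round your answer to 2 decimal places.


Step 1: Identify the formula: BD = dry mass / volume
Step 2: Substitute values: BD = 458.1 / 345.2
Step 3: BD = 1.33 g/cm^3

1.33


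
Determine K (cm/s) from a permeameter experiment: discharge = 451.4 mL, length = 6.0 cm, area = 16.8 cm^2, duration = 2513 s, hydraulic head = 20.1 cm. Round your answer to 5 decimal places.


Step 1: K = Q * L / (A * t * h)
Step 2: Numerator = 451.4 * 6.0 = 2708.4
Step 3: Denominator = 16.8 * 2513 * 20.1 = 848589.84
Step 4: K = 2708.4 / 848589.84 = 0.00319 cm/s

0.00319


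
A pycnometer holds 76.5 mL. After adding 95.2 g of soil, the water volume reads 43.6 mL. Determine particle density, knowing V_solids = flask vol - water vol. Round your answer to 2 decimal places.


Step 1: Volume of solids = flask volume - water volume with soil
Step 2: V_solids = 76.5 - 43.6 = 32.9 mL
Step 3: Particle density = mass / V_solids = 95.2 / 32.9 = 2.89 g/cm^3

2.89


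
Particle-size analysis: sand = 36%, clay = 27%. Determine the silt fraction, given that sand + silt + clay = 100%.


Step 1: sand + silt + clay = 100%
Step 2: silt = 100 - sand - clay
Step 3: silt = 100 - 36 - 27
Step 4: silt = 37%

37


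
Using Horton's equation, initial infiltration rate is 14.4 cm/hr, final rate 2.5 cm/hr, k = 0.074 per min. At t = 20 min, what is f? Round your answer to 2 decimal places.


Step 1: f = fc + (f0 - fc) * exp(-k * t)
Step 2: exp(-0.074 * 20) = 0.227638
Step 3: f = 2.5 + (14.4 - 2.5) * 0.227638
Step 4: f = 2.5 + 11.9 * 0.227638
Step 5: f = 5.21 cm/hr

5.21


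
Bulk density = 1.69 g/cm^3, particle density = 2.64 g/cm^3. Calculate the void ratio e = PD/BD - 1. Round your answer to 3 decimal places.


Step 1: e = PD / BD - 1
Step 2: e = 2.64 / 1.69 - 1
Step 3: e = 1.56213 - 1
Step 4: e = 0.562

0.562


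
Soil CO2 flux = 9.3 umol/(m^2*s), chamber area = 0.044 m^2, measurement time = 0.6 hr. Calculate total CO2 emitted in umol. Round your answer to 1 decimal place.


Step 1: Convert time to seconds: 0.6 hr * 3600 = 2160.0 s
Step 2: Total = flux * area * time_s
Step 3: Total = 9.3 * 0.044 * 2160.0
Step 4: Total = 883.9 umol

883.9


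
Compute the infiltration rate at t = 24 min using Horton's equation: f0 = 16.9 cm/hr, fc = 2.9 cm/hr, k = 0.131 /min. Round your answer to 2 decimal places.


Step 1: f = fc + (f0 - fc) * exp(-k * t)
Step 2: exp(-0.131 * 24) = 0.04311
Step 3: f = 2.9 + (16.9 - 2.9) * 0.04311
Step 4: f = 2.9 + 14.0 * 0.04311
Step 5: f = 3.5 cm/hr

3.5


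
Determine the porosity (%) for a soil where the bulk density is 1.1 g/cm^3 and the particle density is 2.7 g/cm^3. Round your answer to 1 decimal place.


Step 1: Formula: n = 100 * (1 - BD / PD)
Step 2: n = 100 * (1 - 1.1 / 2.7)
Step 3: n = 100 * (1 - 0.40741)
Step 4: n = 59.3%

59.3


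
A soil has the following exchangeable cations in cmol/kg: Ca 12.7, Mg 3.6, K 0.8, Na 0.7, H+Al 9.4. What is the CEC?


Step 1: CEC = Ca + Mg + K + Na + (H+Al)
Step 2: CEC = 12.7 + 3.6 + 0.8 + 0.7 + 9.4
Step 3: CEC = 27.2 cmol/kg

27.2


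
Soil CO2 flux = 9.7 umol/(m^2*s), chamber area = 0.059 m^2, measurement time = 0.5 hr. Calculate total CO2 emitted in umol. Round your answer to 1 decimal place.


Step 1: Convert time to seconds: 0.5 hr * 3600 = 1800.0 s
Step 2: Total = flux * area * time_s
Step 3: Total = 9.7 * 0.059 * 1800.0
Step 4: Total = 1030.1 umol

1030.1


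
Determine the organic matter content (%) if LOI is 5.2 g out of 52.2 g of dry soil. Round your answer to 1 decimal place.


Step 1: OM% = 100 * LOI / sample mass
Step 2: OM = 100 * 5.2 / 52.2
Step 3: OM = 10.0%

10.0


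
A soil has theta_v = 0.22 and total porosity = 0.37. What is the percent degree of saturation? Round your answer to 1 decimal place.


Step 1: S = 100 * theta_v / n
Step 2: S = 100 * 0.22 / 0.37
Step 3: S = 59.5%

59.5


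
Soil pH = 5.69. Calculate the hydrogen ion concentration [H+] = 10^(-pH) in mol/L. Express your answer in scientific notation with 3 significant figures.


Step 1: [H+] = 10^(-pH)
Step 2: [H+] = 10^(-5.69)
Step 3: [H+] = 2.04e-06 mol/L

2.04e-06


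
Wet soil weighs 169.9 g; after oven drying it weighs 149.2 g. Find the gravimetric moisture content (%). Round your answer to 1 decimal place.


Step 1: Water mass = wet - dry = 169.9 - 149.2 = 20.7 g
Step 2: w = 100 * water mass / dry mass
Step 3: w = 100 * 20.7 / 149.2 = 13.9%

13.9


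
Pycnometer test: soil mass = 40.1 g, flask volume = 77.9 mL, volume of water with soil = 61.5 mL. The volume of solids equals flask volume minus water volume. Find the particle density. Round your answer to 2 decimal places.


Step 1: Volume of solids = flask volume - water volume with soil
Step 2: V_solids = 77.9 - 61.5 = 16.4 mL
Step 3: Particle density = mass / V_solids = 40.1 / 16.4 = 2.45 g/cm^3

2.45


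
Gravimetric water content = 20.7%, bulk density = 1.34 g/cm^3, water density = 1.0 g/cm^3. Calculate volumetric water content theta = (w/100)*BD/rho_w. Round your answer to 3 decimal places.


Step 1: theta = (w / 100) * BD / rho_w
Step 2: theta = (20.7 / 100) * 1.34 / 1.0
Step 3: theta = 0.207 * 1.34
Step 4: theta = 0.277

0.277


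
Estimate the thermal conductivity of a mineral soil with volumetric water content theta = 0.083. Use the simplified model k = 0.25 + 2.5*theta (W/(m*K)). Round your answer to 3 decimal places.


Step 1: k = 0.25 + 2.5 * theta
Step 2: k = 0.25 + 2.5 * 0.083
Step 3: k = 0.25 + 0.208
Step 4: k = 0.458 W/(m*K)

0.458


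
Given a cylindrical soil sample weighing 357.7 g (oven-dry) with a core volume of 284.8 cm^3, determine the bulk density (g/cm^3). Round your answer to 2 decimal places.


Step 1: Identify the formula: BD = dry mass / volume
Step 2: Substitute values: BD = 357.7 / 284.8
Step 3: BD = 1.26 g/cm^3

1.26


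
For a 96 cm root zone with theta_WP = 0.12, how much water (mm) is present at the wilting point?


Step 1: Water (mm) = theta_WP * depth * 10
Step 2: Water = 0.12 * 96 * 10
Step 3: Water = 115.2 mm

115.2


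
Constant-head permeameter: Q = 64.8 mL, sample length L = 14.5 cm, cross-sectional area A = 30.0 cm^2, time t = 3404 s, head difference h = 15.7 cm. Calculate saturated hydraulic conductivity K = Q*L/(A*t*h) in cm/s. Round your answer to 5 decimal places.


Step 1: K = Q * L / (A * t * h)
Step 2: Numerator = 64.8 * 14.5 = 939.6
Step 3: Denominator = 30.0 * 3404 * 15.7 = 1603284.0
Step 4: K = 939.6 / 1603284.0 = 0.00059 cm/s

0.00059


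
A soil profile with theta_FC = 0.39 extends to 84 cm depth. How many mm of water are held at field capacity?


Step 1: Water (mm) = theta_FC * depth (cm) * 10
Step 2: Water = 0.39 * 84 * 10
Step 3: Water = 327.6 mm

327.6


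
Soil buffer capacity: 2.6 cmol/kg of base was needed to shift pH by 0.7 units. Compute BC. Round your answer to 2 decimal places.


Step 1: BC = change in base / change in pH
Step 2: BC = 2.6 / 0.7
Step 3: BC = 3.71 cmol/(kg*pH unit)

3.71


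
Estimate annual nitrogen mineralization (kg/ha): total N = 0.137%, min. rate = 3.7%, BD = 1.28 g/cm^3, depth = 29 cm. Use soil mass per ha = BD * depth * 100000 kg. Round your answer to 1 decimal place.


Step 1: Soil mass per ha = BD * depth * 100000 = 1.28 * 29 * 100000 = 3712000 kg
Step 2: Total N pool = soil mass * N%/100 = 3712000 * 0.137/100 = 5085.44 kg/ha
Step 3: N mineralized = N pool * rate%/100 = 5085.44 * 3.7/100 = 188.2 kg/ha/yr

188.2


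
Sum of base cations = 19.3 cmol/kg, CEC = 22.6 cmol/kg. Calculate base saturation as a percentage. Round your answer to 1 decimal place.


Step 1: BS = 100 * (sum of bases) / CEC
Step 2: BS = 100 * 19.3 / 22.6
Step 3: BS = 85.4%

85.4


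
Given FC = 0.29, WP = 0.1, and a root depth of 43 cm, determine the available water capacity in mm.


Step 1: Available water = (FC - WP) * depth * 10
Step 2: AW = (0.29 - 0.1) * 43 * 10
Step 3: AW = 0.19 * 43 * 10
Step 4: AW = 81.7 mm

81.7


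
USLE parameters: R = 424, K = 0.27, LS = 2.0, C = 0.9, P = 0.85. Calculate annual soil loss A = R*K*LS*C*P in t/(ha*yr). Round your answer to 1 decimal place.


Step 1: A = R * K * LS * C * P
Step 2: R * K = 424 * 0.27 = 114.48
Step 3: (R*K) * LS = 114.48 * 2.0 = 228.96
Step 4: * C * P = 228.96 * 0.9 * 0.85 = 175.2
Step 5: A = 175.2 t/(ha*yr)

175.2


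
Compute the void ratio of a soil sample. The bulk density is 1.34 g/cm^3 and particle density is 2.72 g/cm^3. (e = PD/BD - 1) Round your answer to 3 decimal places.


Step 1: e = PD / BD - 1
Step 2: e = 2.72 / 1.34 - 1
Step 3: e = 2.02985 - 1
Step 4: e = 1.03

1.03


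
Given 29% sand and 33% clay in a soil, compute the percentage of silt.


Step 1: sand + silt + clay = 100%
Step 2: silt = 100 - sand - clay
Step 3: silt = 100 - 29 - 33
Step 4: silt = 38%

38


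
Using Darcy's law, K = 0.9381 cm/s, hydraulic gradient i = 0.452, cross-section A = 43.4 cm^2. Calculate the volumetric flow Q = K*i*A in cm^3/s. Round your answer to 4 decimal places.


Step 1: Apply Darcy's law: Q = K * i * A
Step 2: Q = 0.9381 * 0.452 * 43.4
Step 3: Q = 18.4025 cm^3/s

18.4025


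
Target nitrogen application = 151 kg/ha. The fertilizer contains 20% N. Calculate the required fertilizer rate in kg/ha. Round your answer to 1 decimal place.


Step 1: Fertilizer rate = target N / (N content / 100)
Step 2: Rate = 151 / (20 / 100)
Step 3: Rate = 151 / 0.2
Step 4: Rate = 755.0 kg/ha

755.0


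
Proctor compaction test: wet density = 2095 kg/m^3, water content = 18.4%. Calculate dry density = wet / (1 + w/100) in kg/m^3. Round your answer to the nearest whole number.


Step 1: Dry density = wet density / (1 + w/100)
Step 2: Dry density = 2095 / (1 + 18.4/100)
Step 3: Dry density = 2095 / 1.184
Step 4: Dry density = 1769 kg/m^3

1769


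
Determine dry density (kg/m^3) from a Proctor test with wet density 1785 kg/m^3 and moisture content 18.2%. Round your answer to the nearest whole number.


Step 1: Dry density = wet density / (1 + w/100)
Step 2: Dry density = 1785 / (1 + 18.2/100)
Step 3: Dry density = 1785 / 1.182
Step 4: Dry density = 1510 kg/m^3

1510


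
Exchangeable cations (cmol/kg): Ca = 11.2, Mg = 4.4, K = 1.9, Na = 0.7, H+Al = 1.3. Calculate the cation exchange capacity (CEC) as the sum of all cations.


Step 1: CEC = Ca + Mg + K + Na + (H+Al)
Step 2: CEC = 11.2 + 4.4 + 1.9 + 0.7 + 1.3
Step 3: CEC = 19.5 cmol/kg

19.5


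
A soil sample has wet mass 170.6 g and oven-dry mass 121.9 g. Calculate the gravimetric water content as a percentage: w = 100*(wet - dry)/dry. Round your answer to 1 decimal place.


Step 1: Water mass = wet - dry = 170.6 - 121.9 = 48.7 g
Step 2: w = 100 * water mass / dry mass
Step 3: w = 100 * 48.7 / 121.9 = 40.0%

40.0


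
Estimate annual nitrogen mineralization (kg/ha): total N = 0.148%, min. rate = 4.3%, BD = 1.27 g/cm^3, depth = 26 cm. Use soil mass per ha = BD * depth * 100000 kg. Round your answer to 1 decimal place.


Step 1: Soil mass per ha = BD * depth * 100000 = 1.27 * 26 * 100000 = 3302000 kg
Step 2: Total N pool = soil mass * N%/100 = 3302000 * 0.148/100 = 4886.96 kg/ha
Step 3: N mineralized = N pool * rate%/100 = 4886.96 * 4.3/100 = 210.1 kg/ha/yr

210.1


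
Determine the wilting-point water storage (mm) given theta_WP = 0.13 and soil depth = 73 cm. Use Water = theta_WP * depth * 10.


Step 1: Water (mm) = theta_WP * depth * 10
Step 2: Water = 0.13 * 73 * 10
Step 3: Water = 94.9 mm

94.9


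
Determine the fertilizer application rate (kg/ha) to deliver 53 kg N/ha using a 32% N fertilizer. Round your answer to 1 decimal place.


Step 1: Fertilizer rate = target N / (N content / 100)
Step 2: Rate = 53 / (32 / 100)
Step 3: Rate = 53 / 0.32
Step 4: Rate = 165.6 kg/ha

165.6


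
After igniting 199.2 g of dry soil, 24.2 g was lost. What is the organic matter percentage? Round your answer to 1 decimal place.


Step 1: OM% = 100 * LOI / sample mass
Step 2: OM = 100 * 24.2 / 199.2
Step 3: OM = 12.1%

12.1


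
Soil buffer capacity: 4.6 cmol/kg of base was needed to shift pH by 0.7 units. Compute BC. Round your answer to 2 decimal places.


Step 1: BC = change in base / change in pH
Step 2: BC = 4.6 / 0.7
Step 3: BC = 6.57 cmol/(kg*pH unit)

6.57


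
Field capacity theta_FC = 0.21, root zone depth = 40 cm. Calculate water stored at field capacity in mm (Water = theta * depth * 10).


Step 1: Water (mm) = theta_FC * depth (cm) * 10
Step 2: Water = 0.21 * 40 * 10
Step 3: Water = 84.0 mm

84.0


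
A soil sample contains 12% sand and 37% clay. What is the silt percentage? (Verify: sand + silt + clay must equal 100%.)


Step 1: sand + silt + clay = 100%
Step 2: silt = 100 - sand - clay
Step 3: silt = 100 - 12 - 37
Step 4: silt = 51%

51


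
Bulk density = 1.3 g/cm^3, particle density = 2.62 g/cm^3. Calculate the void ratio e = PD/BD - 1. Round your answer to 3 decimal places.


Step 1: e = PD / BD - 1
Step 2: e = 2.62 / 1.3 - 1
Step 3: e = 2.01538 - 1
Step 4: e = 1.015

1.015


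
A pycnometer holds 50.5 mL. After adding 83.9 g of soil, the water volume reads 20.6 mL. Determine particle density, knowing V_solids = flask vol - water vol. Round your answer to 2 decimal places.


Step 1: Volume of solids = flask volume - water volume with soil
Step 2: V_solids = 50.5 - 20.6 = 29.9 mL
Step 3: Particle density = mass / V_solids = 83.9 / 29.9 = 2.81 g/cm^3

2.81


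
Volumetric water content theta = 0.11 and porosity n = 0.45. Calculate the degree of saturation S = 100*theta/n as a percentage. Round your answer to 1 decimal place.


Step 1: S = 100 * theta_v / n
Step 2: S = 100 * 0.11 / 0.45
Step 3: S = 24.4%

24.4


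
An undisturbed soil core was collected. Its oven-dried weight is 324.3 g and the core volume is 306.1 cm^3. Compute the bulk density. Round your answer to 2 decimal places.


Step 1: Identify the formula: BD = dry mass / volume
Step 2: Substitute values: BD = 324.3 / 306.1
Step 3: BD = 1.06 g/cm^3

1.06


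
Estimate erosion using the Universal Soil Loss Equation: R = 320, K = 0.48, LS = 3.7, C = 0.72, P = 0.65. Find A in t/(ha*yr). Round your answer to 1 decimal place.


Step 1: A = R * K * LS * C * P
Step 2: R * K = 320 * 0.48 = 153.6
Step 3: (R*K) * LS = 153.6 * 3.7 = 568.32
Step 4: * C * P = 568.32 * 0.72 * 0.65 = 266.0
Step 5: A = 266.0 t/(ha*yr)

266.0


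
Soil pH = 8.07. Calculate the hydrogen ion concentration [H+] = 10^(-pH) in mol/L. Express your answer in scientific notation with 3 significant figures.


Step 1: [H+] = 10^(-pH)
Step 2: [H+] = 10^(-8.07)
Step 3: [H+] = 8.51e-09 mol/L

8.51e-09


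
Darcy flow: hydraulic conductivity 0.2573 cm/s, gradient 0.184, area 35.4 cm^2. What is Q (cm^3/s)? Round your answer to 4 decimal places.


Step 1: Apply Darcy's law: Q = K * i * A
Step 2: Q = 0.2573 * 0.184 * 35.4
Step 3: Q = 1.6759 cm^3/s

1.6759


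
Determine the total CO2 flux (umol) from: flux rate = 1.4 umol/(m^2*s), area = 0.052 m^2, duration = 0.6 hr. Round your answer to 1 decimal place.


Step 1: Convert time to seconds: 0.6 hr * 3600 = 2160.0 s
Step 2: Total = flux * area * time_s
Step 3: Total = 1.4 * 0.052 * 2160.0
Step 4: Total = 157.2 umol

157.2


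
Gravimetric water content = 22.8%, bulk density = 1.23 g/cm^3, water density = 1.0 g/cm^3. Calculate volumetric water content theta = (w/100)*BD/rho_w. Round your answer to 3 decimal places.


Step 1: theta = (w / 100) * BD / rho_w
Step 2: theta = (22.8 / 100) * 1.23 / 1.0
Step 3: theta = 0.228 * 1.23
Step 4: theta = 0.28

0.28


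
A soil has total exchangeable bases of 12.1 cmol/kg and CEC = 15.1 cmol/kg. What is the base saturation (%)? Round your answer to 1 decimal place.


Step 1: BS = 100 * (sum of bases) / CEC
Step 2: BS = 100 * 12.1 / 15.1
Step 3: BS = 80.1%

80.1


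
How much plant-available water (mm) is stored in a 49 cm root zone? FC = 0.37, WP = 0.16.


Step 1: Available water = (FC - WP) * depth * 10
Step 2: AW = (0.37 - 0.16) * 49 * 10
Step 3: AW = 0.21 * 49 * 10
Step 4: AW = 102.9 mm

102.9


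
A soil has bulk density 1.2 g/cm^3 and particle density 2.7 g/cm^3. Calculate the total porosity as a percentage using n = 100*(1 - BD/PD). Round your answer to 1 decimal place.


Step 1: Formula: n = 100 * (1 - BD / PD)
Step 2: n = 100 * (1 - 1.2 / 2.7)
Step 3: n = 100 * (1 - 0.44444)
Step 4: n = 55.6%

55.6


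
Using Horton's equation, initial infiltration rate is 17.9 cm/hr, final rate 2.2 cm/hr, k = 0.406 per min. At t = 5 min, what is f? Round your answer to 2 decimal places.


Step 1: f = fc + (f0 - fc) * exp(-k * t)
Step 2: exp(-0.406 * 5) = 0.131336
Step 3: f = 2.2 + (17.9 - 2.2) * 0.131336
Step 4: f = 2.2 + 15.7 * 0.131336
Step 5: f = 4.26 cm/hr

4.26


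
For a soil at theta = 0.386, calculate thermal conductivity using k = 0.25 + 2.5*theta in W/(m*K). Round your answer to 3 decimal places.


Step 1: k = 0.25 + 2.5 * theta
Step 2: k = 0.25 + 2.5 * 0.386
Step 3: k = 0.25 + 0.965
Step 4: k = 1.215 W/(m*K)

1.215


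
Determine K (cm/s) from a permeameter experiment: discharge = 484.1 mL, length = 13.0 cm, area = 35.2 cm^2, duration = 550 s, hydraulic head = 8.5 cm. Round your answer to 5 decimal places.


Step 1: K = Q * L / (A * t * h)
Step 2: Numerator = 484.1 * 13.0 = 6293.3
Step 3: Denominator = 35.2 * 550 * 8.5 = 164560.0
Step 4: K = 6293.3 / 164560.0 = 0.03824 cm/s

0.03824


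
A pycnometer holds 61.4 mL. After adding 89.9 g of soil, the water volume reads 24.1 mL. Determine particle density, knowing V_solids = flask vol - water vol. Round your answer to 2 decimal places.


Step 1: Volume of solids = flask volume - water volume with soil
Step 2: V_solids = 61.4 - 24.1 = 37.3 mL
Step 3: Particle density = mass / V_solids = 89.9 / 37.3 = 2.41 g/cm^3

2.41


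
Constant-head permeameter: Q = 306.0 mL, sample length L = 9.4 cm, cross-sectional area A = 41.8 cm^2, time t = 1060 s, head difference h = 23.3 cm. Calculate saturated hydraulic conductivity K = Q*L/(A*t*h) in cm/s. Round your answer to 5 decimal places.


Step 1: K = Q * L / (A * t * h)
Step 2: Numerator = 306.0 * 9.4 = 2876.4
Step 3: Denominator = 41.8 * 1060 * 23.3 = 1032376.4
Step 4: K = 2876.4 / 1032376.4 = 0.00279 cm/s

0.00279


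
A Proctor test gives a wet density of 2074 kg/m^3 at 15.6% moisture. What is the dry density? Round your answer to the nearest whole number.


Step 1: Dry density = wet density / (1 + w/100)
Step 2: Dry density = 2074 / (1 + 15.6/100)
Step 3: Dry density = 2074 / 1.156
Step 4: Dry density = 1794 kg/m^3

1794


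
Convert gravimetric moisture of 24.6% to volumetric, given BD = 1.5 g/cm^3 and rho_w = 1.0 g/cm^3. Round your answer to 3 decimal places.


Step 1: theta = (w / 100) * BD / rho_w
Step 2: theta = (24.6 / 100) * 1.5 / 1.0
Step 3: theta = 0.246 * 1.5
Step 4: theta = 0.369

0.369


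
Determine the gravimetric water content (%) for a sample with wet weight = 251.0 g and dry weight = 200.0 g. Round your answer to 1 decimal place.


Step 1: Water mass = wet - dry = 251.0 - 200.0 = 51.0 g
Step 2: w = 100 * water mass / dry mass
Step 3: w = 100 * 51.0 / 200.0 = 25.5%

25.5


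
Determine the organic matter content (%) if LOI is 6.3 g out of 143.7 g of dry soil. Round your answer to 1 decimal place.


Step 1: OM% = 100 * LOI / sample mass
Step 2: OM = 100 * 6.3 / 143.7
Step 3: OM = 4.4%

4.4


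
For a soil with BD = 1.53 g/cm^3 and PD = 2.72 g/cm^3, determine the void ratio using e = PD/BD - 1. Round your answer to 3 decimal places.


Step 1: e = PD / BD - 1
Step 2: e = 2.72 / 1.53 - 1
Step 3: e = 1.77778 - 1
Step 4: e = 0.778

0.778


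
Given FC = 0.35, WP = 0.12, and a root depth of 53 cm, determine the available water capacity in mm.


Step 1: Available water = (FC - WP) * depth * 10
Step 2: AW = (0.35 - 0.12) * 53 * 10
Step 3: AW = 0.23 * 53 * 10
Step 4: AW = 121.9 mm

121.9


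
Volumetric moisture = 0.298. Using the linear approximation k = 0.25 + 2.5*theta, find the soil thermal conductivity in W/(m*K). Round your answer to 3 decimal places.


Step 1: k = 0.25 + 2.5 * theta
Step 2: k = 0.25 + 2.5 * 0.298
Step 3: k = 0.25 + 0.745
Step 4: k = 0.995 W/(m*K)

0.995


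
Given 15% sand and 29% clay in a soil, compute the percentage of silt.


Step 1: sand + silt + clay = 100%
Step 2: silt = 100 - sand - clay
Step 3: silt = 100 - 15 - 29
Step 4: silt = 56%

56


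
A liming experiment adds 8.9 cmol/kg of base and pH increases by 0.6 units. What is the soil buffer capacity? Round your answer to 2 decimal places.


Step 1: BC = change in base / change in pH
Step 2: BC = 8.9 / 0.6
Step 3: BC = 14.83 cmol/(kg*pH unit)

14.83


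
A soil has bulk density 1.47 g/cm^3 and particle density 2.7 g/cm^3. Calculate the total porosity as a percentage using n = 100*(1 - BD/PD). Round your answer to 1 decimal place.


Step 1: Formula: n = 100 * (1 - BD / PD)
Step 2: n = 100 * (1 - 1.47 / 2.7)
Step 3: n = 100 * (1 - 0.54444)
Step 4: n = 45.6%

45.6


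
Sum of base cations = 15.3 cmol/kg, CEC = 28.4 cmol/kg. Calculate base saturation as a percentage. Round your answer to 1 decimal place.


Step 1: BS = 100 * (sum of bases) / CEC
Step 2: BS = 100 * 15.3 / 28.4
Step 3: BS = 53.9%

53.9


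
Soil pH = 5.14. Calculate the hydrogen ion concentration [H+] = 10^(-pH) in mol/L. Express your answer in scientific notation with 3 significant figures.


Step 1: [H+] = 10^(-pH)
Step 2: [H+] = 10^(-5.14)
Step 3: [H+] = 7.24e-06 mol/L

7.24e-06


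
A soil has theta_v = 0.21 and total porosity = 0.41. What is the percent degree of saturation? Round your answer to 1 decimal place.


Step 1: S = 100 * theta_v / n
Step 2: S = 100 * 0.21 / 0.41
Step 3: S = 51.2%

51.2


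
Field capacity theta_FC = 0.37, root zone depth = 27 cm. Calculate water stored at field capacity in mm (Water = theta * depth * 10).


Step 1: Water (mm) = theta_FC * depth (cm) * 10
Step 2: Water = 0.37 * 27 * 10
Step 3: Water = 99.9 mm

99.9


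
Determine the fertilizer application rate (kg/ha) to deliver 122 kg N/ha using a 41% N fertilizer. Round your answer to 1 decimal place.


Step 1: Fertilizer rate = target N / (N content / 100)
Step 2: Rate = 122 / (41 / 100)
Step 3: Rate = 122 / 0.41
Step 4: Rate = 297.6 kg/ha

297.6


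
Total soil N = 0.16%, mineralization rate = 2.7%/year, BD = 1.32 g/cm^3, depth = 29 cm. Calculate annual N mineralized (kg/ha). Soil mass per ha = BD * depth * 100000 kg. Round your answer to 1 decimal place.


Step 1: Soil mass per ha = BD * depth * 100000 = 1.32 * 29 * 100000 = 3828000 kg
Step 2: Total N pool = soil mass * N%/100 = 3828000 * 0.16/100 = 6124.8 kg/ha
Step 3: N mineralized = N pool * rate%/100 = 6124.8 * 2.7/100 = 165.4 kg/ha/yr

165.4


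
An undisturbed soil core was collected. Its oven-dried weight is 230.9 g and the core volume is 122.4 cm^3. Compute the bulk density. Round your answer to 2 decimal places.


Step 1: Identify the formula: BD = dry mass / volume
Step 2: Substitute values: BD = 230.9 / 122.4
Step 3: BD = 1.89 g/cm^3

1.89


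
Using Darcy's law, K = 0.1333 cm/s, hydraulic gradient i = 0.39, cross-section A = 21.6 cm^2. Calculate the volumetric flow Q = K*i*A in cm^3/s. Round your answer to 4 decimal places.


Step 1: Apply Darcy's law: Q = K * i * A
Step 2: Q = 0.1333 * 0.39 * 21.6
Step 3: Q = 1.1229 cm^3/s

1.1229


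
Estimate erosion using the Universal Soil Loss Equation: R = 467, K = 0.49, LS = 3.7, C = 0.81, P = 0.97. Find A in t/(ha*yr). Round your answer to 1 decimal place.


Step 1: A = R * K * LS * C * P
Step 2: R * K = 467 * 0.49 = 228.83
Step 3: (R*K) * LS = 228.83 * 3.7 = 846.671
Step 4: * C * P = 846.671 * 0.81 * 0.97 = 665.2
Step 5: A = 665.2 t/(ha*yr)

665.2


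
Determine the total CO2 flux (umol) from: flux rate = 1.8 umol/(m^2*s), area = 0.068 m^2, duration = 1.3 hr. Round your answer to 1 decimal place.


Step 1: Convert time to seconds: 1.3 hr * 3600 = 4680.0 s
Step 2: Total = flux * area * time_s
Step 3: Total = 1.8 * 0.068 * 4680.0
Step 4: Total = 572.8 umol

572.8


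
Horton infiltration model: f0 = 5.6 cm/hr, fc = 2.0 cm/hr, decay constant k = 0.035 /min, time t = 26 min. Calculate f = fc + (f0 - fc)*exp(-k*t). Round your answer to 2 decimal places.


Step 1: f = fc + (f0 - fc) * exp(-k * t)
Step 2: exp(-0.035 * 26) = 0.402524
Step 3: f = 2.0 + (5.6 - 2.0) * 0.402524
Step 4: f = 2.0 + 3.6 * 0.402524
Step 5: f = 3.45 cm/hr

3.45


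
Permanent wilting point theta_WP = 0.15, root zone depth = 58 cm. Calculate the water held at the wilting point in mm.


Step 1: Water (mm) = theta_WP * depth * 10
Step 2: Water = 0.15 * 58 * 10
Step 3: Water = 87.0 mm

87.0


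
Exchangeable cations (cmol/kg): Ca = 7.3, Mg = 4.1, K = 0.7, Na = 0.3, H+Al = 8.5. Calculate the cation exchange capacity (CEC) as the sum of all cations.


Step 1: CEC = Ca + Mg + K + Na + (H+Al)
Step 2: CEC = 7.3 + 4.1 + 0.7 + 0.3 + 8.5
Step 3: CEC = 20.9 cmol/kg

20.9


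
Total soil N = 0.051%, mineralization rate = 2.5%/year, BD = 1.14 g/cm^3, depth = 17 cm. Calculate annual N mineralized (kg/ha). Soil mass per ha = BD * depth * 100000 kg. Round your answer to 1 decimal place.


Step 1: Soil mass per ha = BD * depth * 100000 = 1.14 * 17 * 100000 = 1938000 kg
Step 2: Total N pool = soil mass * N%/100 = 1938000 * 0.051/100 = 988.38 kg/ha
Step 3: N mineralized = N pool * rate%/100 = 988.38 * 2.5/100 = 24.7 kg/ha/yr

24.7


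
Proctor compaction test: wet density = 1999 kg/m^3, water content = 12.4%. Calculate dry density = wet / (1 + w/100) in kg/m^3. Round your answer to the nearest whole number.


Step 1: Dry density = wet density / (1 + w/100)
Step 2: Dry density = 1999 / (1 + 12.4/100)
Step 3: Dry density = 1999 / 1.124
Step 4: Dry density = 1778 kg/m^3

1778


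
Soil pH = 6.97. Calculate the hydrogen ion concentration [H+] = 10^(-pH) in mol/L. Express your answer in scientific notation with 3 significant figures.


Step 1: [H+] = 10^(-pH)
Step 2: [H+] = 10^(-6.97)
Step 3: [H+] = 1.07e-07 mol/L

1.07e-07


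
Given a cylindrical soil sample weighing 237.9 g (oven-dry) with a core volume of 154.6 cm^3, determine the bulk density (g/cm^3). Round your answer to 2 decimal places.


Step 1: Identify the formula: BD = dry mass / volume
Step 2: Substitute values: BD = 237.9 / 154.6
Step 3: BD = 1.54 g/cm^3

1.54


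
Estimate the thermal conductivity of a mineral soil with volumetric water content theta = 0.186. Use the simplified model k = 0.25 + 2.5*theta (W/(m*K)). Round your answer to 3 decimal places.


Step 1: k = 0.25 + 2.5 * theta
Step 2: k = 0.25 + 2.5 * 0.186
Step 3: k = 0.25 + 0.465
Step 4: k = 0.715 W/(m*K)

0.715


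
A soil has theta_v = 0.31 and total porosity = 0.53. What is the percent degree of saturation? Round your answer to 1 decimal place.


Step 1: S = 100 * theta_v / n
Step 2: S = 100 * 0.31 / 0.53
Step 3: S = 58.5%

58.5


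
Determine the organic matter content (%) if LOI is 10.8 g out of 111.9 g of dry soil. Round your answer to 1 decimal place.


Step 1: OM% = 100 * LOI / sample mass
Step 2: OM = 100 * 10.8 / 111.9
Step 3: OM = 9.7%

9.7


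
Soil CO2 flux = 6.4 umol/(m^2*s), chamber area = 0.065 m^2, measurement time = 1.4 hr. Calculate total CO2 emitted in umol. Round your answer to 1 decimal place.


Step 1: Convert time to seconds: 1.4 hr * 3600 = 5040.0 s
Step 2: Total = flux * area * time_s
Step 3: Total = 6.4 * 0.065 * 5040.0
Step 4: Total = 2096.6 umol

2096.6


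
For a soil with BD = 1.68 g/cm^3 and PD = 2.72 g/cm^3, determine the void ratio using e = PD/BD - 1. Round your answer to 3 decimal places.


Step 1: e = PD / BD - 1
Step 2: e = 2.72 / 1.68 - 1
Step 3: e = 1.61905 - 1
Step 4: e = 0.619

0.619


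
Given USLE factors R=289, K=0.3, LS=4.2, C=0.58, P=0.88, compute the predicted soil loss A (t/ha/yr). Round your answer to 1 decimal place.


Step 1: A = R * K * LS * C * P
Step 2: R * K = 289 * 0.3 = 86.7
Step 3: (R*K) * LS = 86.7 * 4.2 = 364.14
Step 4: * C * P = 364.14 * 0.58 * 0.88 = 185.9
Step 5: A = 185.9 t/(ha*yr)

185.9


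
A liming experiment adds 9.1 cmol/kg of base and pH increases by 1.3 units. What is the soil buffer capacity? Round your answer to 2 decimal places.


Step 1: BC = change in base / change in pH
Step 2: BC = 9.1 / 1.3
Step 3: BC = 7.0 cmol/(kg*pH unit)

7.0


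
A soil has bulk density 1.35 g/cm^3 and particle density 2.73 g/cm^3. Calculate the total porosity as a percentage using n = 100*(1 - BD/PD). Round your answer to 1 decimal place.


Step 1: Formula: n = 100 * (1 - BD / PD)
Step 2: n = 100 * (1 - 1.35 / 2.73)
Step 3: n = 100 * (1 - 0.49451)
Step 4: n = 50.5%

50.5


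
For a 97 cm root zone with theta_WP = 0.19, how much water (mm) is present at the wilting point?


Step 1: Water (mm) = theta_WP * depth * 10
Step 2: Water = 0.19 * 97 * 10
Step 3: Water = 184.3 mm

184.3


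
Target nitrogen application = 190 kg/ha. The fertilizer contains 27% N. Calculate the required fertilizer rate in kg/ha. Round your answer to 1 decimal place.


Step 1: Fertilizer rate = target N / (N content / 100)
Step 2: Rate = 190 / (27 / 100)
Step 3: Rate = 190 / 0.27
Step 4: Rate = 703.7 kg/ha

703.7


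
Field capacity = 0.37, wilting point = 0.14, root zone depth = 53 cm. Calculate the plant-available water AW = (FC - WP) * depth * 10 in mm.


Step 1: Available water = (FC - WP) * depth * 10
Step 2: AW = (0.37 - 0.14) * 53 * 10
Step 3: AW = 0.23 * 53 * 10
Step 4: AW = 121.9 mm

121.9


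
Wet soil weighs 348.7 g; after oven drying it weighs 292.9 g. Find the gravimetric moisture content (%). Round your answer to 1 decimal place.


Step 1: Water mass = wet - dry = 348.7 - 292.9 = 55.8 g
Step 2: w = 100 * water mass / dry mass
Step 3: w = 100 * 55.8 / 292.9 = 19.1%

19.1


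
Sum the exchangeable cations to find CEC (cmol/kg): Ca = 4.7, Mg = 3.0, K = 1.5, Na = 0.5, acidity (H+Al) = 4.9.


Step 1: CEC = Ca + Mg + K + Na + (H+Al)
Step 2: CEC = 4.7 + 3.0 + 1.5 + 0.5 + 4.9
Step 3: CEC = 14.6 cmol/kg

14.6


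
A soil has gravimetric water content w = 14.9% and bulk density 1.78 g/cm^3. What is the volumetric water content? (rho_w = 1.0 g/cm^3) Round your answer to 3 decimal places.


Step 1: theta = (w / 100) * BD / rho_w
Step 2: theta = (14.9 / 100) * 1.78 / 1.0
Step 3: theta = 0.149 * 1.78
Step 4: theta = 0.265

0.265


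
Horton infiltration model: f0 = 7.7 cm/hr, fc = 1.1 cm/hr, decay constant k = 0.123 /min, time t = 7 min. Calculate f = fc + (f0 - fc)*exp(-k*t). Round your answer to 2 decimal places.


Step 1: f = fc + (f0 - fc) * exp(-k * t)
Step 2: exp(-0.123 * 7) = 0.422739
Step 3: f = 1.1 + (7.7 - 1.1) * 0.422739
Step 4: f = 1.1 + 6.6 * 0.422739
Step 5: f = 3.89 cm/hr

3.89


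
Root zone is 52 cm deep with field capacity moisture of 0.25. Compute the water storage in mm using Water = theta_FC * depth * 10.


Step 1: Water (mm) = theta_FC * depth (cm) * 10
Step 2: Water = 0.25 * 52 * 10
Step 3: Water = 130.0 mm

130.0


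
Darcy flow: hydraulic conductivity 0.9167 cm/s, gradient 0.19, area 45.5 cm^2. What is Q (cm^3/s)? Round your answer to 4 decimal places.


Step 1: Apply Darcy's law: Q = K * i * A
Step 2: Q = 0.9167 * 0.19 * 45.5
Step 3: Q = 7.9249 cm^3/s

7.9249


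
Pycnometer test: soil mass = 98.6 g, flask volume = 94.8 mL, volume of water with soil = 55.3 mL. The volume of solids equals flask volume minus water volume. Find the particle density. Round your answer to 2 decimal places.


Step 1: Volume of solids = flask volume - water volume with soil
Step 2: V_solids = 94.8 - 55.3 = 39.5 mL
Step 3: Particle density = mass / V_solids = 98.6 / 39.5 = 2.5 g/cm^3

2.5


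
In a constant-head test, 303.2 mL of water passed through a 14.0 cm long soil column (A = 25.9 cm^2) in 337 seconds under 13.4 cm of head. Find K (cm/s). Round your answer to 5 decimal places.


Step 1: K = Q * L / (A * t * h)
Step 2: Numerator = 303.2 * 14.0 = 4244.8
Step 3: Denominator = 25.9 * 337 * 13.4 = 116959.22
Step 4: K = 4244.8 / 116959.22 = 0.03629 cm/s

0.03629


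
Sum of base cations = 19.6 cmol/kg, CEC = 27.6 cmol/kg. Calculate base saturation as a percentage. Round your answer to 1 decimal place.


Step 1: BS = 100 * (sum of bases) / CEC
Step 2: BS = 100 * 19.6 / 27.6
Step 3: BS = 71.0%

71.0


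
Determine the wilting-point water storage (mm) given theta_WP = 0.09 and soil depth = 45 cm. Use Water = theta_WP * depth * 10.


Step 1: Water (mm) = theta_WP * depth * 10
Step 2: Water = 0.09 * 45 * 10
Step 3: Water = 40.5 mm

40.5


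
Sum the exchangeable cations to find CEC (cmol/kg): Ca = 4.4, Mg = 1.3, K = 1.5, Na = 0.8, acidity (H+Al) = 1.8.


Step 1: CEC = Ca + Mg + K + Na + (H+Al)
Step 2: CEC = 4.4 + 1.3 + 1.5 + 0.8 + 1.8
Step 3: CEC = 9.8 cmol/kg

9.8


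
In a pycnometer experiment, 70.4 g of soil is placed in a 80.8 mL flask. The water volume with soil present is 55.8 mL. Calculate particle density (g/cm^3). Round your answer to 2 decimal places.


Step 1: Volume of solids = flask volume - water volume with soil
Step 2: V_solids = 80.8 - 55.8 = 25.0 mL
Step 3: Particle density = mass / V_solids = 70.4 / 25.0 = 2.82 g/cm^3

2.82


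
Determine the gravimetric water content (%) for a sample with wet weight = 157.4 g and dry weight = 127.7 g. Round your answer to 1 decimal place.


Step 1: Water mass = wet - dry = 157.4 - 127.7 = 29.7 g
Step 2: w = 100 * water mass / dry mass
Step 3: w = 100 * 29.7 / 127.7 = 23.3%

23.3


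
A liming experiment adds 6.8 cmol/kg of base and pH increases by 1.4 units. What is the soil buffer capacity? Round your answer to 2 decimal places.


Step 1: BC = change in base / change in pH
Step 2: BC = 6.8 / 1.4
Step 3: BC = 4.86 cmol/(kg*pH unit)

4.86


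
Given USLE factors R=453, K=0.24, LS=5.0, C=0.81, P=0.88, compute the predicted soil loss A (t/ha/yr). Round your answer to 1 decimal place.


Step 1: A = R * K * LS * C * P
Step 2: R * K = 453 * 0.24 = 108.72
Step 3: (R*K) * LS = 108.72 * 5.0 = 543.6
Step 4: * C * P = 543.6 * 0.81 * 0.88 = 387.5
Step 5: A = 387.5 t/(ha*yr)

387.5
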